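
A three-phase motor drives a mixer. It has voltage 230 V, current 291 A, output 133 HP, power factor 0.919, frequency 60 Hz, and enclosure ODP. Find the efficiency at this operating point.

P_out = 133 × 746 = 99218 W
P_in = √3·V_L·I_L·cosφ = 1.732 × 230 × 291 × 0.919 = 106533 W
η = P_out / P_in = 99218 / 106533 = 0.931 = 93.1%

93.1 %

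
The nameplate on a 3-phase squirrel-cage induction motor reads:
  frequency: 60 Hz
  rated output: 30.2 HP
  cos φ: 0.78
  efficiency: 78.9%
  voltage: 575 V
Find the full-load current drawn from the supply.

36.8 A

P_out = 30.2 × 746 = 22529 W
P_in = P_out / η = 22529 / 0.789 = 28554 W
I_L = P_in / (√3·V_L·cosφ) = 28554 / (1.732 × 575 × 0.78) = 36.8 A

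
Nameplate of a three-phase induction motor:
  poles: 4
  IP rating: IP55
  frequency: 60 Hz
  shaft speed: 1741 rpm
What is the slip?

n_s = 120f/p = 120×60/4 = 1800 rpm
s = (n_s − n)/n_s = (1800 − 1741)/1800 = 0.0328

3.28 %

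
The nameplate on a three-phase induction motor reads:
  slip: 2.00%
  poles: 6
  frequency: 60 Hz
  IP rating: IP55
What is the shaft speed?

1176 rpm

n_s = 120f/p = 120×60/6 = 1200 rpm
n = n_s(1 − s) = 1200 × (1 − 0.02) = 1176 rpm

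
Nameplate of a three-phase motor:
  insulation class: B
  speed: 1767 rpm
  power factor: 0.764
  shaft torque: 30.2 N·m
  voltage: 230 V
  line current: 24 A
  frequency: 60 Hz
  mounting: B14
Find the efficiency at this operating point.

ω = 2π × 1767/60 = 185 rad/s; P_out = τω = 30.2 × 185 = 5587 W
P_in = √3·V_L·I_L·cosφ = 1.732 × 230 × 24 × 0.764 = 7304 W
η = P_out / P_in = 5587 / 7304 = 0.765 = 76.5%

76.5 %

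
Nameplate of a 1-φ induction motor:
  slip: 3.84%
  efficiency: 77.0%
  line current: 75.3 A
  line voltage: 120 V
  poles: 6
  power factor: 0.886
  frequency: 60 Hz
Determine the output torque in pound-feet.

37.6 lb·ft

P_in = V·I·cosφ = 120 × 75.3 × 0.886 = 8006 W
P_out = η·P_in = 0.77 × 8006 = 6165 W
n_s = 120×60/6 = 1200 rpm; n = 1200×(1−0.0384) = 1154 rpm
ω = 2π×1154/60 = 120.8 rad/s
τ = P_out/ω = 6165/120.8 = 51.03 N·m
In lb·ft: 51.03/1.356 = 37.6 lb·ft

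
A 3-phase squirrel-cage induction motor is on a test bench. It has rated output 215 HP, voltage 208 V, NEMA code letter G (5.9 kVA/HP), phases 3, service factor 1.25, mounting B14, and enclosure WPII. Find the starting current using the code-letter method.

3520 A

S_LR = 5.9 × 215 = 1268.5 kVA
I_LR = S_LR/(√3·V_L) = 1268500/(1.732×208) = 3520 A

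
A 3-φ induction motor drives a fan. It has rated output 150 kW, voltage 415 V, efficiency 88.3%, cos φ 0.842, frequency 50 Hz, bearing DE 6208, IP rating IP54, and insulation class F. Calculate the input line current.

P_out = 150 kW = 150000 W
P_in = P_out / η = 150000 / 0.883 = 169875 W
I_L = P_in / (√3·V_L·cosφ) = 169875 / (1.732 × 415 × 0.842) = 281 A

281 A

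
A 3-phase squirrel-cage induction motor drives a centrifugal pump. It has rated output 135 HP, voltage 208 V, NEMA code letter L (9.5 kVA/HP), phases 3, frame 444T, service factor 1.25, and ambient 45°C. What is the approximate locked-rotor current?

3560 A

S_LR = 9.5 × 135 = 1282.5 kVA
I_LR = S_LR/(√3·V_L) = 1282500/(1.732×208) = 3560 A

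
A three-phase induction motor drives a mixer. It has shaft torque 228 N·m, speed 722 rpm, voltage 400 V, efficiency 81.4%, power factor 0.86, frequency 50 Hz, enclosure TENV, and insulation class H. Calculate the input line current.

35.5 A

ω = 2π×722/60 = 75.61 rad/s; P_out = τω = 228 × 75.61 = 17239 W
P_in = P_out / η = 17239 / 0.814 = 21178 W
I_L = P_in / (√3·V_L·cosφ) = 21178 / (1.732 × 400 × 0.86) = 35.5 A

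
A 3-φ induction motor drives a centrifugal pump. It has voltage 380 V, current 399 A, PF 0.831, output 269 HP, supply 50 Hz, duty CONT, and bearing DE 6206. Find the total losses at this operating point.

P_in = √3·V·I·cosφ = 1.732×380×399×0.831 = 218225 W
P_out = 269×746 = 200674 W
Losses = P_in − P_out = 218225 − 200674 = 17551 W

17.6 kW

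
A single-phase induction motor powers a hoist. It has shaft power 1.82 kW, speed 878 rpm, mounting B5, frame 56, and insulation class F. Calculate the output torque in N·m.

ω = 2π × 878/60 = 91.94 rad/s
τ = P/ω = 1820/91.94 = 19.8 N·m

19.8 N·m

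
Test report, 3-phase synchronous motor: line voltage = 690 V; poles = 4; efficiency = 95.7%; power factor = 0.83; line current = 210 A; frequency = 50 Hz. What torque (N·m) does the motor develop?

1270 N·m

P_in = √3·V·I·cosφ = 1.732 × 690 × 210 × 0.83 = 208302 W
P_out = η·P_in = 0.957 × 208302 = 199345 W
n = n_s = 120×50/4 = 1500 rpm (synchronous)
ω = 2π×1500/60 = 157.1 rad/s
τ = P_out/ω = 199345/157.1 = 1270 N·m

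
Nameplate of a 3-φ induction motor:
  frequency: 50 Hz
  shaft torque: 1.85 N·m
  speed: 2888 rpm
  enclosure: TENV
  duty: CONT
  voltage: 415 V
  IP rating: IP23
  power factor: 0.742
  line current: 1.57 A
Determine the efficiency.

ω = 2π × 2888/60 = 302.4 rad/s; P_out = τω = 1.85 × 302.4 = 559 W
P_in = √3·V_L·I_L·cosφ = 1.732 × 415 × 1.57 × 0.742 = 837 W
η = P_out / P_in = 559 / 837 = 0.668 = 66.8%

66.8 %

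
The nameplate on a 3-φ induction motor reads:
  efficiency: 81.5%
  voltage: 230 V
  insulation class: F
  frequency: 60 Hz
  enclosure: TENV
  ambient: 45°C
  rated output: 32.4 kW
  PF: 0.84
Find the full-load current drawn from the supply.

P_out = 32.4 kW = 32400 W
P_in = P_out / η = 32400 / 0.815 = 39755 W
I_L = P_in / (√3·V_L·cosφ) = 39755 / (1.732 × 230 × 0.84) = 119 A

119 A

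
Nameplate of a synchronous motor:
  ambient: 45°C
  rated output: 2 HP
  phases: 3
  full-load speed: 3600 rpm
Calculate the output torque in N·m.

3.96 N·m

P_out = 2 × 746 = 1492 W
ω = 2π × 3600/60 = 377 rad/s
τ = P_out/ω = 1492/377 = 3.96 N·m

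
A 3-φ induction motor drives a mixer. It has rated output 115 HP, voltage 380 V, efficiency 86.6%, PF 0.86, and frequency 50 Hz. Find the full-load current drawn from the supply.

P_out = 115 × 746 = 85790 W
P_in = P_out / η = 85790 / 0.866 = 99065 W
I_L = P_in / (√3·V_L·cosφ) = 99065 / (1.732 × 380 × 0.86) = 175 A

175 A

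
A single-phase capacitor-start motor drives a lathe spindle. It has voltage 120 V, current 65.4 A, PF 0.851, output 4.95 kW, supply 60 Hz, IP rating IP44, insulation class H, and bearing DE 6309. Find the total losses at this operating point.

P_in = V·I·cosφ = 120×65.4×0.851 = 6679 W
P_out = 4950 W
Losses = P_in − P_out = 6679 − 4950 = 1729 W

1730 W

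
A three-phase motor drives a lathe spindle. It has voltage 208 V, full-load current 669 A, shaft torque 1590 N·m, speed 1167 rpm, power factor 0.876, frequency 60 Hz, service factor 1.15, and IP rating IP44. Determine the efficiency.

ω = 2π × 1167/60 = 122.2 rad/s; P_out = τω = 1590 × 122.2 = 194298 W
P_in = √3·V_L·I_L·cosφ = 1.732 × 208 × 669 × 0.876 = 211126 W
η = P_out / P_in = 194298 / 211126 = 0.920 = 92.0%

92.0 %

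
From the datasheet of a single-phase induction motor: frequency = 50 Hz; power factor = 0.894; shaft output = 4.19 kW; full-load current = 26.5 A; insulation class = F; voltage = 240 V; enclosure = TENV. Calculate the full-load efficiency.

73.7 %

P_out = 4.19 kW = 4190 W
P_in = V·I·cosφ = 240 × 26.5 × 0.894 = 5686 W
η = P_out / P_in = 4190 / 5686 = 0.737 = 73.7%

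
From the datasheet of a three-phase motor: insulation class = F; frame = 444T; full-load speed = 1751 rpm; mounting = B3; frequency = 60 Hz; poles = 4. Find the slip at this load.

n_s = 120f/p = 120×60/4 = 1800 rpm
s = (n_s − n)/n_s = (1800 − 1751)/1800 = 0.0272

2.72 %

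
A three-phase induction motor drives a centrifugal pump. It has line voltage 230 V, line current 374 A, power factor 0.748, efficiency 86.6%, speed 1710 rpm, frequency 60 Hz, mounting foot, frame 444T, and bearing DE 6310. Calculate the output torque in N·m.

P_in = √3·V·I·cosφ = 1.732 × 230 × 374 × 0.748 = 111442 W
P_out = η·P_in = 0.866 × 111442 = 96509 W
n = 1710 rpm
ω = 2π×1710/60 = 179.1 rad/s
τ = P_out/ω = 96509/179.1 = 539 N·m

539 N·m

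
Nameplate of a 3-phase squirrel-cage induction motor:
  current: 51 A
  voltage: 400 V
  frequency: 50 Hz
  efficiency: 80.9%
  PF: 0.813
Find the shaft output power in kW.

P_in = √3·V·I·cosφ = 1.732 × 400 × 51 × 0.813 = 28726 W
P_out = η·P_in = 0.809 × 28726 = 23239 W

23.2 kW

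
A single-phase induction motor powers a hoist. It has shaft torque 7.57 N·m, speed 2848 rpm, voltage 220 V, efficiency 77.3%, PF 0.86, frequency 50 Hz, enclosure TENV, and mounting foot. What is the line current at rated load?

ω = 2π×2848/60 = 298.2 rad/s; P_out = τω = 7.57 × 298.2 = 2257 W
P_in = P_out / η = 2257 / 0.773 = 2920 W
I = P_in / (V·cosφ) = 2920 / (220 × 0.86) = 15.4 A

15.4 A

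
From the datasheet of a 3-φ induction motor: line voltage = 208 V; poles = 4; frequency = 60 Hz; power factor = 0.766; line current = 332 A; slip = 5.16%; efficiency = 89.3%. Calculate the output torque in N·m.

458 N·m

P_in = √3·V·I·cosφ = 1.732 × 208 × 332 × 0.766 = 91617 W
P_out = η·P_in = 0.893 × 91617 = 81814 W
n_s = 120×60/4 = 1800 rpm; n = 1800×(1−0.0516) = 1707 rpm
ω = 2π×1707/60 = 178.8 rad/s
τ = P_out/ω = 81814/178.8 = 458 N·m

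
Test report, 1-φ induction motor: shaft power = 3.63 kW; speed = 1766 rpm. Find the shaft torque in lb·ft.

14.5 lb·ft

ω = 2π × 1766/60 = 184.9 rad/s
τ = P/ω = 3630/184.9 = 19.63 N·m
In lb·ft: 19.63/1.356 = 14.5 lb·ft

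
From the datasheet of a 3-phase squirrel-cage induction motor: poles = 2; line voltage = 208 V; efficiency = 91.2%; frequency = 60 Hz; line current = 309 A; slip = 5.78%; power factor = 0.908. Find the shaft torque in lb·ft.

P_in = √3·V·I·cosφ = 1.732 × 208 × 309 × 0.908 = 101078 W
P_out = η·P_in = 0.912 × 101078 = 92183 W
n_s = 120×60/2 = 3600 rpm; n = 3600×(1−0.0578) = 3392 rpm
ω = 2π×3392/60 = 355.2 rad/s
τ = P_out/ω = 92183/355.2 = 259.5 N·m
In lb·ft: 259.5/1.356 = 191 lb·ft

191 lb·ft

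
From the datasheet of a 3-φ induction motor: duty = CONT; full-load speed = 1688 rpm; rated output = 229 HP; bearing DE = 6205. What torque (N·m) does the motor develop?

P_out = 229 × 746 = 170834 W
ω = 2π × 1688/60 = 176.8 rad/s
τ = P_out/ω = 170834/176.8 = 966 N·m

966 N·m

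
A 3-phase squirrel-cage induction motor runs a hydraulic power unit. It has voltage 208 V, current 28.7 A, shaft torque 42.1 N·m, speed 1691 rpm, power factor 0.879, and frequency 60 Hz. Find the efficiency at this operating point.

ω = 2π × 1691/60 = 177.1 rad/s; P_out = τω = 42.1 × 177.1 = 7456 W
P_in = √3·V_L·I_L·cosφ = 1.732 × 208 × 28.7 × 0.879 = 9088 W
η = P_out / P_in = 7456 / 9088 = 0.820 = 82.0%

82.0 %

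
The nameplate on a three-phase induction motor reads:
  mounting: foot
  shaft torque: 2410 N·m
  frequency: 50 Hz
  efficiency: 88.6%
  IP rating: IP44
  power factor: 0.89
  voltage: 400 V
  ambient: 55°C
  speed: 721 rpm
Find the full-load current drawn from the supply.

333 A

ω = 2π×721/60 = 75.5 rad/s; P_out = τω = 2410 × 75.5 = 181955 W
P_in = P_out / η = 181955 / 0.886 = 205367 W
I_L = P_in / (√3·V_L·cosφ) = 205367 / (1.732 × 400 × 0.89) = 333 A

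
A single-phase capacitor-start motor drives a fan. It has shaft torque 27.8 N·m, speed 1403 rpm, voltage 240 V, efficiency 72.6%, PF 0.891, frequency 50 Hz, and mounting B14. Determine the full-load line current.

26.3 A

ω = 2π×1403/60 = 146.9 rad/s; P_out = τω = 27.8 × 146.9 = 4084 W
P_in = P_out / η = 4084 / 0.726 = 5625 W
I = P_in / (V·cosφ) = 5625 / (240 × 0.891) = 26.3 A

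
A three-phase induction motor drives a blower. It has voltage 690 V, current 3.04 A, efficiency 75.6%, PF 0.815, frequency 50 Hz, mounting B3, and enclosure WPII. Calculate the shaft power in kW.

P_in = √3·V·I·cosφ = 1.732 × 690 × 3.04 × 0.815 = 2961 W
P_out = η·P_in = 0.756 × 2961 = 2239 W

2.24 kW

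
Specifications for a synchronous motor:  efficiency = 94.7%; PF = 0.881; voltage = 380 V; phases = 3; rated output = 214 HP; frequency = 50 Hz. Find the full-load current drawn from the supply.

P_out = 214 × 746 = 159644 W
P_in = P_out / η = 159644 / 0.947 = 168579 W
I_L = P_in / (√3·V_L·cosφ) = 168579 / (1.732 × 380 × 0.881) = 291 A

291 A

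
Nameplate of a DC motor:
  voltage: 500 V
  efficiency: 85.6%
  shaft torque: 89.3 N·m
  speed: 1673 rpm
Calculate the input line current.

ω = 2π×1673/60 = 175.2 rad/s; P_out = τω = 89.3 × 175.2 = 15645 W
P_in = P_out / η = 15645 / 0.856 = 18277 W
I = P_in / V = 18277 / 500 = 36.6 A

36.6 A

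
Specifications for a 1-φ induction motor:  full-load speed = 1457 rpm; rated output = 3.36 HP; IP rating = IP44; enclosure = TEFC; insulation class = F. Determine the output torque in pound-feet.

12.1 lb·ft

P_out = 3.36 × 746 = 2507 W
ω = 2π × 1457/60 = 152.6 rad/s
τ = P_out/ω = 2507/152.6 = 16.43 N·m
In lb·ft: 16.43/1.356 = 12.1 lb·ft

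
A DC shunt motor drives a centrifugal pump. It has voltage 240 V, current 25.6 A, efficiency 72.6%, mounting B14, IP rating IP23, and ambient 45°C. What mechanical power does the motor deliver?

4.46 kW

P_in = V·I = 240 × 25.6 = 6144 W
P_out = η·P_in = 0.726 × 6144 = 4461 W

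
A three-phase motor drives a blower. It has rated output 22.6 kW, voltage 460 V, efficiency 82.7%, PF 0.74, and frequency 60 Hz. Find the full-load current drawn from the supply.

46.4 A

P_out = 22.6 kW = 22600 W
P_in = P_out / η = 22600 / 0.827 = 27328 W
I_L = P_in / (√3·V_L·cosφ) = 27328 / (1.732 × 460 × 0.74) = 46.4 A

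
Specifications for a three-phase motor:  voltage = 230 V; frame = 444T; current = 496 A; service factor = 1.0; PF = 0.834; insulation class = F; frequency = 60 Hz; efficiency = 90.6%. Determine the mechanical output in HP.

P_in = √3·V·I·cosφ = 1.732 × 230 × 496 × 0.834 = 164787 W
P_out = η·P_in = 0.906 × 164787 = 149297 W
= 149297/746 = 200 HP

200 HP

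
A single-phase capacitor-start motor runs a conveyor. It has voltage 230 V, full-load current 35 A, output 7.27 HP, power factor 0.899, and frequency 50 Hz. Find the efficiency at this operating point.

74.9 %

P_out = 7.27 × 746 = 5423 W
P_in = V·I·cosφ = 230 × 35 × 0.899 = 7237 W
η = P_out / P_in = 5423 / 7237 = 0.749 = 74.9%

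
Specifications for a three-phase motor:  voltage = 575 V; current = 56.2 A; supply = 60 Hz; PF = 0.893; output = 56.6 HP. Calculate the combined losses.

P_in = √3·V·I·cosφ = 1.732×575×56.2×0.893 = 49981 W
P_out = 56.6×746 = 42224 W
Losses = P_in − P_out = 49981 − 42224 = 7757 W

7760 W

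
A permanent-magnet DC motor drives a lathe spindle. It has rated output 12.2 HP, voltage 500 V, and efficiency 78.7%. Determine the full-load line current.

23.1 A

P_out = 12.2 × 746 = 9101 W
P_in = P_out / η = 9101 / 0.787 = 11564 W
I = P_in / V = 11564 / 500 = 23.1 A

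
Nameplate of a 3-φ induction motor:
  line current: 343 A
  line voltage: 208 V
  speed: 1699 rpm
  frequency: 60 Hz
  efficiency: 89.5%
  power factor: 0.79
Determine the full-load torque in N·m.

P_in = √3·V·I·cosφ = 1.732 × 208 × 343 × 0.79 = 97619 W
P_out = η·P_in = 0.895 × 97619 = 87369 W
n = 1699 rpm
ω = 2π×1699/60 = 177.9 rad/s
τ = P_out/ω = 87369/177.9 = 491 N·m

491 N·m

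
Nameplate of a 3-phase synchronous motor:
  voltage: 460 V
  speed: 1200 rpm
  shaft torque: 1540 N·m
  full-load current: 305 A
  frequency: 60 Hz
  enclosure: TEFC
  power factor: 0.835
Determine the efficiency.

ω = 2π × 1200/60 = 125.7 rad/s; P_out = τω = 1540 × 125.7 = 193578 W
P_in = √3·V_L·I_L·cosφ = 1.732 × 460 × 305 × 0.835 = 202905 W
η = P_out / P_in = 193578 / 202905 = 0.954 = 95.4%

95.4 %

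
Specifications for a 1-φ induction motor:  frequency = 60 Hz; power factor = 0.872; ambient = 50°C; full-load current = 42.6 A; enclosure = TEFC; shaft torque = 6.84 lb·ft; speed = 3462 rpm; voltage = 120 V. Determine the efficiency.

75.4 %

τ = 6.84 lb·ft × 1.356 = 9.275 N·m
ω = 2π × 3462/60 = 362.5 rad/s; P_out = τω = 9.275 × 362.5 = 3362 W
P_in = V·I·cosφ = 120 × 42.6 × 0.872 = 4458 W
η = P_out / P_in = 3362 / 4458 = 0.754 = 75.4%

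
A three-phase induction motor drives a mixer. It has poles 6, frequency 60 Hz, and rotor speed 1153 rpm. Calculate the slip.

3.9 %

n_s = 120f/p = 120×60/6 = 1200 rpm
s = (n_s − n)/n_s = (1200 − 1153)/1200 = 0.0392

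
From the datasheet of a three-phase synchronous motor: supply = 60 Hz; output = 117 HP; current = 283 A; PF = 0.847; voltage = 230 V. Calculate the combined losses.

P_in = √3·V·I·cosφ = 1.732×230×283×0.847 = 95487 W
P_out = 117×746 = 87282 W
Losses = P_in − P_out = 95487 − 87282 = 8205 W

8.21 kW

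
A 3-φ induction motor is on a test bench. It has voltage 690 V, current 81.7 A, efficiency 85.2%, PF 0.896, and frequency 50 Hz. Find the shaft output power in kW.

74.5 kW

P_in = √3·V·I·cosφ = 1.732 × 690 × 81.7 × 0.896 = 87484 W
P_out = η·P_in = 0.852 × 87484 = 74536 W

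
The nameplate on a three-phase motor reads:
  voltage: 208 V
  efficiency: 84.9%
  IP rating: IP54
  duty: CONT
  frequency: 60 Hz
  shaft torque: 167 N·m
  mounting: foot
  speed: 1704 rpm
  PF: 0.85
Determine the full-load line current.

115 A

ω = 2π×1704/60 = 178.4 rad/s; P_out = τω = 167 × 178.4 = 29793 W
P_in = P_out / η = 29793 / 0.849 = 35092 W
I_L = P_in / (√3·V_L·cosφ) = 35092 / (1.732 × 208 × 0.85) = 115 A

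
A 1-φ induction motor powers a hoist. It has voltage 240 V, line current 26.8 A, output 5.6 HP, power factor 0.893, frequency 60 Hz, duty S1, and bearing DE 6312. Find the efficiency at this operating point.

P_out = 5.6 × 746 = 4178 W
P_in = V·I·cosφ = 240 × 26.8 × 0.893 = 5744 W
η = P_out / P_in = 4178 / 5744 = 0.727 = 72.7%

72.7 %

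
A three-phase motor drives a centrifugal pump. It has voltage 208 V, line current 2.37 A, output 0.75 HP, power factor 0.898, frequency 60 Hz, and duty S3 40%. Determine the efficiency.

73.0 %

P_out = 0.75 × 746 = 560 W
P_in = √3·V_L·I_L·cosφ = 1.732 × 208 × 2.37 × 0.898 = 767 W
η = P_out / P_in = 560 / 767 = 0.730 = 73.0%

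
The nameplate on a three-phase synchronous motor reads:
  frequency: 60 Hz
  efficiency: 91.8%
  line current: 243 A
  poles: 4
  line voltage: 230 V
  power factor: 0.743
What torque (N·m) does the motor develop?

350 N·m

P_in = √3·V·I·cosφ = 1.732 × 230 × 243 × 0.743 = 71923 W
P_out = η·P_in = 0.918 × 71923 = 66025 W
n = n_s = 120×60/4 = 1800 rpm (synchronous)
ω = 2π×1800/60 = 188.5 rad/s
τ = P_out/ω = 66025/188.5 = 350 N·m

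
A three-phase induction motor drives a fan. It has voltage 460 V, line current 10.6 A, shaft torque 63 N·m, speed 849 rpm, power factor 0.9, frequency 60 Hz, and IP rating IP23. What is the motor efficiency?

73.7 %

ω = 2π × 849/60 = 88.91 rad/s; P_out = τω = 63 × 88.91 = 5601 W
P_in = √3·V_L·I_L·cosφ = 1.732 × 460 × 10.6 × 0.9 = 7601 W
η = P_out / P_in = 5601 / 7601 = 0.737 = 73.7%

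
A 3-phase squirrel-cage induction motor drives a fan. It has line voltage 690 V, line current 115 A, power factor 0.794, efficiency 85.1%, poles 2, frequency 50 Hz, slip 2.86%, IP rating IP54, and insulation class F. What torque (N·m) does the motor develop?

304 N·m

P_in = √3·V·I·cosφ = 1.732 × 690 × 115 × 0.794 = 109123 W
P_out = η·P_in = 0.851 × 109123 = 92864 W
n_s = 120×50/2 = 3000 rpm; n = 3000×(1−0.0286) = 2914 rpm
ω = 2π×2914/60 = 305.2 rad/s
τ = P_out/ω = 92864/305.2 = 304 N·m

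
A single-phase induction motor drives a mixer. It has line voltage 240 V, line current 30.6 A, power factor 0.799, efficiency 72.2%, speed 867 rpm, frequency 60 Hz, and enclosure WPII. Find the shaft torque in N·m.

46.7 N·m

P_in = V·I·cosφ = 240 × 30.6 × 0.799 = 5868 W
P_out = η·P_in = 0.722 × 5868 = 4237 W
n = 867 rpm
ω = 2π×867/60 = 90.79 rad/s
τ = P_out/ω = 4237/90.79 = 46.7 N·m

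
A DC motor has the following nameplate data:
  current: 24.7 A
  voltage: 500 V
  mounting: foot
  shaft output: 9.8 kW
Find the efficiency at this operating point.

79.4 %

P_out = 9.8 kW = 9800 W
P_in = V·I = 500 × 24.7 = 12350 W
η = P_out / P_in = 9800 / 12350 = 0.794 = 79.4%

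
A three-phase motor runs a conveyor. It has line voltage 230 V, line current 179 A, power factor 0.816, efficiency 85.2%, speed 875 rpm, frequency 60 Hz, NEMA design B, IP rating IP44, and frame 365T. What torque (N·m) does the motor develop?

P_in = √3·V·I·cosφ = 1.732 × 230 × 179 × 0.816 = 58186 W
P_out = η·P_in = 0.852 × 58186 = 49574 W
n = 875 rpm
ω = 2π×875/60 = 91.63 rad/s
τ = P_out/ω = 49574/91.63 = 541 N·m

541 N·m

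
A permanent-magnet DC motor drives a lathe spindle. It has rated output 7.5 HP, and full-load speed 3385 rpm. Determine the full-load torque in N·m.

15.8 N·m

P_out = 7.5 × 746 = 5595 W
ω = 2π × 3385/60 = 354.5 rad/s
τ = P_out/ω = 5595/354.5 = 15.8 N·m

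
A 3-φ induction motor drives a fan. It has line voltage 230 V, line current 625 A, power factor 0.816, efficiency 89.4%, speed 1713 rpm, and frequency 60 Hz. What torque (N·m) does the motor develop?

P_in = √3·V·I·cosφ = 1.732 × 230 × 625 × 0.816 = 203164 W
P_out = η·P_in = 0.894 × 203164 = 181629 W
n = 1713 rpm
ω = 2π×1713/60 = 179.4 rad/s
τ = P_out/ω = 181629/179.4 = 1010 N·m

1010 N·m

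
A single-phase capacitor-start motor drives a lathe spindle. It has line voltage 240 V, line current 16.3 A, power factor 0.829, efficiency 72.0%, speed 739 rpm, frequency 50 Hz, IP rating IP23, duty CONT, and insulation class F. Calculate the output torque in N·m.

P_in = V·I·cosφ = 240 × 16.3 × 0.829 = 3243 W
P_out = η·P_in = 0.72 × 3243 = 2335 W
n = 739 rpm
ω = 2π×739/60 = 77.39 rad/s
τ = P_out/ω = 2335/77.39 = 30.2 N·m

30.2 N·m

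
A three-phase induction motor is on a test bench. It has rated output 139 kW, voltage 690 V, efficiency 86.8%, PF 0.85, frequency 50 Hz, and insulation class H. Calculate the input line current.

158 A

P_out = 139 kW = 139000 W
P_in = P_out / η = 139000 / 0.868 = 160138 W
I_L = P_in / (√3·V_L·cosφ) = 160138 / (1.732 × 690 × 0.85) = 158 A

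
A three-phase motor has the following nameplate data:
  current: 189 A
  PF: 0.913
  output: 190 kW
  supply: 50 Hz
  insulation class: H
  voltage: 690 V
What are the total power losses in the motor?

16.2 kW

P_in = √3·V·I·cosφ = 1.732×690×189×0.913 = 206219 W
P_out = 190000 W
Losses = P_in − P_out = 206219 − 190000 = 16219 W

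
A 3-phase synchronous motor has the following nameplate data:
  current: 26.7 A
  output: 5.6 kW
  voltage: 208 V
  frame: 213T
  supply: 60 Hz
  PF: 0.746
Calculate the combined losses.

1580 W

P_in = √3·V·I·cosφ = 1.732×208×26.7×0.746 = 7176 W
P_out = 5600 W
Losses = P_in − P_out = 7176 − 5600 = 1576 W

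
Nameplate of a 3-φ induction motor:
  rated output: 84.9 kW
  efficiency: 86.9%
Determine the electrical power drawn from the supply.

97.7 kW

P_out = 84900 W
P_in = P_out/η = 84900/0.869 = 97699 W = 97.7 kW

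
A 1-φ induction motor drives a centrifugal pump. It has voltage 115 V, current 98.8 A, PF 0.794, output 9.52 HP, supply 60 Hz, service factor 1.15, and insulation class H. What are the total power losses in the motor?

1.92 kW

P_in = V·I·cosφ = 115×98.8×0.794 = 9021 W
P_out = 9.52×746 = 7102 W
Losses = P_in − P_out = 9021 − 7102 = 1919 W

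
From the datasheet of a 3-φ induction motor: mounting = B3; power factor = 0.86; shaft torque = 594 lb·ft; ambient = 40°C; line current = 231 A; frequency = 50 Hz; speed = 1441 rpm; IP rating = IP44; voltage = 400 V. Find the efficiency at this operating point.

88.3 %

τ = 594 lb·ft × 1.356 = 805.5 N·m
ω = 2π × 1441/60 = 150.9 rad/s; P_out = τω = 805.5 × 150.9 = 121550 W
P_in = √3·V_L·I_L·cosφ = 1.732 × 400 × 231 × 0.86 = 137632 W
η = P_out / P_in = 121550 / 137632 = 0.883 = 88.3%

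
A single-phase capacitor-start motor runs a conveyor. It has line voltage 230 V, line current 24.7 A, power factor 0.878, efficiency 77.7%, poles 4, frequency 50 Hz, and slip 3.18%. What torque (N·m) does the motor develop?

P_in = V·I·cosφ = 230 × 24.7 × 0.878 = 4988 W
P_out = η·P_in = 0.777 × 4988 = 3876 W
n_s = 120×50/4 = 1500 rpm; n = 1500×(1−0.0318) = 1452 rpm
ω = 2π×1452/60 = 152.1 rad/s
τ = P_out/ω = 3876/152.1 = 25.5 N·m

25.5 N·m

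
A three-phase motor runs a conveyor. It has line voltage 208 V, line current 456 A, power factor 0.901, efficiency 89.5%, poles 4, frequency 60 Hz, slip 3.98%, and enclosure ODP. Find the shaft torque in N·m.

P_in = √3·V·I·cosφ = 1.732 × 208 × 456 × 0.901 = 148013 W
P_out = η·P_in = 0.895 × 148013 = 132472 W
n_s = 120×60/4 = 1800 rpm; n = 1800×(1−0.0398) = 1728 rpm
ω = 2π×1728/60 = 181 rad/s
τ = P_out/ω = 132472/181 = 732 N·m

732 N·m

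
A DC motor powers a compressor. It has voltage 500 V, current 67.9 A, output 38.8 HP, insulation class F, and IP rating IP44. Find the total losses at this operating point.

5010 W

P_in = V·I = 500×67.9 = 33950 W
P_out = 38.8×746 = 28945 W
Losses = P_in − P_out = 33950 − 28945 = 5005 W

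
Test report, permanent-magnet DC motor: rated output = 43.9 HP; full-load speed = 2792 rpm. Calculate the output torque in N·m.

P_out = 43.9 × 746 = 32749 W
ω = 2π × 2792/60 = 292.4 rad/s
τ = P_out/ω = 32749/292.4 = 112 N·m

112 N·m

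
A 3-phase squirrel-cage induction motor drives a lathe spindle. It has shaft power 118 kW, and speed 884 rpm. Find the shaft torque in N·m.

ω = 2π × 884/60 = 92.57 rad/s
τ = P/ω = 118000/92.57 = 1270 N·m

1270 N·m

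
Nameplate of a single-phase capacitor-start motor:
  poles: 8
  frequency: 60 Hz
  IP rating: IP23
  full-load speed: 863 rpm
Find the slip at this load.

4.11 %

n_s = 120f/p = 120×60/8 = 900 rpm
s = (n_s − n)/n_s = (900 − 863)/900 = 0.0411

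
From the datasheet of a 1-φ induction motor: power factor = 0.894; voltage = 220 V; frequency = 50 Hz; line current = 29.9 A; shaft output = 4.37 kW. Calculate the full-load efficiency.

P_out = 4.37 kW = 4370 W
P_in = V·I·cosφ = 220 × 29.9 × 0.894 = 5881 W
η = P_out / P_in = 4370 / 5881 = 0.743 = 74.3%

74.3 %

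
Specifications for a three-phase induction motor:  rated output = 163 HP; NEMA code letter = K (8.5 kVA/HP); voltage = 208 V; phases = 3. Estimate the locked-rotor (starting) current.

S_LR = 8.5 × 163 = 1385.5 kVA
I_LR = S_LR/(√3·V_L) = 1385500/(1.732×208) = 3850 A

3850 A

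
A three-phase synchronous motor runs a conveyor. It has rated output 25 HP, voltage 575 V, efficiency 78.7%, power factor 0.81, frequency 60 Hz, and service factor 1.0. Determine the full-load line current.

29.4 A

P_out = 25 × 746 = 18650 W
P_in = P_out / η = 18650 / 0.787 = 23698 W
I_L = P_in / (√3·V_L·cosφ) = 23698 / (1.732 × 575 × 0.81) = 29.4 A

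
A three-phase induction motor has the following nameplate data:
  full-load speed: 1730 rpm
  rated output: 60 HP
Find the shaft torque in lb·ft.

P_out = 60 × 746 = 44760 W
ω = 2π × 1730/60 = 181.2 rad/s
τ = P_out/ω = 44760/181.2 = 247 N·m
In lb·ft: 247/1.356 = 182 lb·ft

182 lb·ft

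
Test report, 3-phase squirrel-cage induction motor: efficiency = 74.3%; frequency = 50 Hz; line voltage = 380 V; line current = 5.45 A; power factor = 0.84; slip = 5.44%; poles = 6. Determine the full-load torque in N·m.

22.6 N·m

P_in = √3·V·I·cosφ = 1.732 × 380 × 5.45 × 0.84 = 3013 W
P_out = η·P_in = 0.743 × 3013 = 2239 W
n_s = 120×50/6 = 1000 rpm; n = 1000×(1−0.0544) = 946 rpm
ω = 2π×946/60 = 99.06 rad/s
τ = P_out/ω = 2239/99.06 = 22.6 N·m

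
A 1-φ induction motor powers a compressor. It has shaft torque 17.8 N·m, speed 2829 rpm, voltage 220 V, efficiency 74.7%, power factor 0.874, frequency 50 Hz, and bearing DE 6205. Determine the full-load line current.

ω = 2π×2829/60 = 296.3 rad/s; P_out = τω = 17.8 × 296.3 = 5274 W
P_in = P_out / η = 5274 / 0.747 = 7060 W
I = P_in / (V·cosφ) = 7060 / (220 × 0.874) = 36.7 A

36.7 A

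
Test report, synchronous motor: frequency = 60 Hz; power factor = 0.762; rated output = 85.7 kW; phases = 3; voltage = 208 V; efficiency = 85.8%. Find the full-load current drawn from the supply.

P_out = 85.7 kW = 85700 W
P_in = P_out / η = 85700 / 0.858 = 99883 W
I_L = P_in / (√3·V_L·cosφ) = 99883 / (1.732 × 208 × 0.762) = 364 A

364 A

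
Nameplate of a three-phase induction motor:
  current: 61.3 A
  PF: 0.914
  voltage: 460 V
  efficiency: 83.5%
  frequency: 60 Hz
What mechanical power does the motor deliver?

37.3 kW

P_in = √3·V·I·cosφ = 1.732 × 460 × 61.3 × 0.914 = 44639 W
P_out = η·P_in = 0.835 × 44639 = 37274 W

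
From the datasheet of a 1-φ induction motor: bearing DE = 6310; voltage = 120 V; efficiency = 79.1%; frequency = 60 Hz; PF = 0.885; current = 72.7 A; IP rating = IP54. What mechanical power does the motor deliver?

6.11 kW

P_in = V·I·cosφ = 120 × 72.7 × 0.885 = 7721 W
P_out = η·P_in = 0.791 × 7721 = 6107 W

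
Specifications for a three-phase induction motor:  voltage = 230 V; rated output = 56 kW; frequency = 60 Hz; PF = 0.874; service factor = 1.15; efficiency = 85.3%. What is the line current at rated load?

P_out = 56 kW = 56000 W
P_in = P_out / η = 56000 / 0.853 = 65651 W
I_L = P_in / (√3·V_L·cosφ) = 65651 / (1.732 × 230 × 0.874) = 189 A

189 A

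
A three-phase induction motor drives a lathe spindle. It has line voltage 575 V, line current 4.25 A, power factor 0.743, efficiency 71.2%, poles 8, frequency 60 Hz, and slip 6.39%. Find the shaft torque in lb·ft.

18.7 lb·ft

P_in = √3·V·I·cosφ = 1.732 × 575 × 4.25 × 0.743 = 3145 W
P_out = η·P_in = 0.712 × 3145 = 2239 W
n_s = 120×60/8 = 900 rpm; n = 900×(1−0.0639) = 842 rpm
ω = 2π×842/60 = 88.17 rad/s
τ = P_out/ω = 2239/88.17 = 25.39 N·m
In lb·ft: 25.39/1.356 = 18.7 lb·ft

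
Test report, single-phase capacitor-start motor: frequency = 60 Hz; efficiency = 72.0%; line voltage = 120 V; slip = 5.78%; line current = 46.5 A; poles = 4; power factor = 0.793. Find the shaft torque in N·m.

17.9 N·m

P_in = V·I·cosφ = 120 × 46.5 × 0.793 = 4425 W
P_out = η·P_in = 0.72 × 4425 = 3186 W
n_s = 120×60/4 = 1800 rpm; n = 1800×(1−0.0578) = 1696 rpm
ω = 2π×1696/60 = 177.6 rad/s
τ = P_out/ω = 3186/177.6 = 17.9 N·m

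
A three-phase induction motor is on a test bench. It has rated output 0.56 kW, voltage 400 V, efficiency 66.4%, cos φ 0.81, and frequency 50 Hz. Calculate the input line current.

P_out = 0.56 kW = 560 W
P_in = P_out / η = 560 / 0.664 = 843 W
I_L = P_in / (√3·V_L·cosφ) = 843 / (1.732 × 400 × 0.81) = 1.5 A

1.5 A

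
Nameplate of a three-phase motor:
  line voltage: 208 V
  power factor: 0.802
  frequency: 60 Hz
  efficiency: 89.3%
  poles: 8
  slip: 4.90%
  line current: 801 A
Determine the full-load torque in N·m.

P_in = √3·V·I·cosφ = 1.732 × 208 × 801 × 0.802 = 231429 W
P_out = η·P_in = 0.893 × 231429 = 206666 W
n_s = 120×60/8 = 900 rpm; n = 900×(1−0.049) = 856 rpm
ω = 2π×856/60 = 89.64 rad/s
τ = P_out/ω = 206666/89.64 = 2310 N·m

2310 N·m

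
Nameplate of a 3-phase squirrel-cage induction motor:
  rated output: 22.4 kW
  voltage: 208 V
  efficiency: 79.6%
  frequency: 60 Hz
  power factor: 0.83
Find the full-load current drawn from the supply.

94.1 A

P_out = 22.4 kW = 22400 W
P_in = P_out / η = 22400 / 0.796 = 28141 W
I_L = P_in / (√3·V_L·cosφ) = 28141 / (1.732 × 208 × 0.83) = 94.1 A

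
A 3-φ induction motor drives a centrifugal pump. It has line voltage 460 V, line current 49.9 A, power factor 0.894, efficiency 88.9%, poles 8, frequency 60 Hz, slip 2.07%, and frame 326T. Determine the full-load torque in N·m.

342 N·m

P_in = √3·V·I·cosφ = 1.732 × 460 × 49.9 × 0.894 = 35542 W
P_out = η·P_in = 0.889 × 35542 = 31597 W
n_s = 120×60/8 = 900 rpm; n = 900×(1−0.0207) = 881 rpm
ω = 2π×881/60 = 92.26 rad/s
τ = P_out/ω = 31597/92.26 = 342 N·m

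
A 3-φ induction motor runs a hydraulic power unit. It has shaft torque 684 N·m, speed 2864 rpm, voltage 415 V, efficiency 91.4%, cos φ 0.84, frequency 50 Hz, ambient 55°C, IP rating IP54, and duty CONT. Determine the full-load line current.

ω = 2π×2864/60 = 299.9 rad/s; P_out = τω = 684 × 299.9 = 205132 W
P_in = P_out / η = 205132 / 0.914 = 224433 W
I_L = P_in / (√3·V_L·cosφ) = 224433 / (1.732 × 415 × 0.84) = 372 A

372 A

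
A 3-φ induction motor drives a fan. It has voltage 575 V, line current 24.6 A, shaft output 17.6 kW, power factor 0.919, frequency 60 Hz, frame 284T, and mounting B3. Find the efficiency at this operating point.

P_out = 17.6 kW = 17600 W
P_in = √3·V_L·I_L·cosφ = 1.732 × 575 × 24.6 × 0.919 = 22515 W
η = P_out / P_in = 17600 / 22515 = 0.782 = 78.2%

78.2 %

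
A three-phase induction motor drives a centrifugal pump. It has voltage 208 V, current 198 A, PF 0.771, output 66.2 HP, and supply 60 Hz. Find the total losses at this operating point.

P_in = √3·V·I·cosφ = 1.732×208×198×0.771 = 54996 W
P_out = 66.2×746 = 49385 W
Losses = P_in − P_out = 54996 − 49385 = 5611 W

5.61 kW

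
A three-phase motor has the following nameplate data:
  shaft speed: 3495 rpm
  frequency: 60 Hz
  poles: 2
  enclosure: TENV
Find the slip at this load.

n_s = 120f/p = 120×60/2 = 3600 rpm
s = (n_s − n)/n_s = (3600 − 3495)/3600 = 0.0292

2.92 %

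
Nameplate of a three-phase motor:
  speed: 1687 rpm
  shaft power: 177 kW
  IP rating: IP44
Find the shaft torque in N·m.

1000 N·m

ω = 2π × 1687/60 = 176.7 rad/s
τ = P/ω = 177000/176.7 = 1000 N·m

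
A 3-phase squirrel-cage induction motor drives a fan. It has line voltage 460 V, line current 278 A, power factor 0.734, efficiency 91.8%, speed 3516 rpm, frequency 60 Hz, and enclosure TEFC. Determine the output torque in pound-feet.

299 lb·ft

P_in = √3·V·I·cosφ = 1.732 × 460 × 278 × 0.734 = 162572 W
P_out = η·P_in = 0.918 × 162572 = 149241 W
n = 3516 rpm
ω = 2π×3516/60 = 368.2 rad/s
τ = P_out/ω = 149241/368.2 = 405.3 N·m
In lb·ft: 405.3/1.356 = 299 lb·ft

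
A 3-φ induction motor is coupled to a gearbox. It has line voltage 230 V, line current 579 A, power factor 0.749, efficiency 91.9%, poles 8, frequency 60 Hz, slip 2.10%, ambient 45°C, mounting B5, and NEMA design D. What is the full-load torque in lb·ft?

1270 lb·ft

P_in = √3·V·I·cosφ = 1.732 × 230 × 579 × 0.749 = 172757 W
P_out = η·P_in = 0.919 × 172757 = 158764 W
n_s = 120×60/8 = 900 rpm; n = 900×(1−0.021) = 881 rpm
ω = 2π×881/60 = 92.26 rad/s
τ = P_out/ω = 158764/92.26 = 1721 N·m
In lb·ft: 1721/1.356 = 1270 lb·ft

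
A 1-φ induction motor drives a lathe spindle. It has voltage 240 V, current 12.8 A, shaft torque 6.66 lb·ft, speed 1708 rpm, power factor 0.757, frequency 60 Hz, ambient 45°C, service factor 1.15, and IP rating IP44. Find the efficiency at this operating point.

τ = 6.66 lb·ft × 1.356 = 9.031 N·m
ω = 2π × 1708/60 = 178.9 rad/s; P_out = τω = 9.031 × 178.9 = 1616 W
P_in = V·I·cosφ = 240 × 12.8 × 0.757 = 2326 W
η = P_out / P_in = 1616 / 2326 = 0.695 = 69.5%

69.5 %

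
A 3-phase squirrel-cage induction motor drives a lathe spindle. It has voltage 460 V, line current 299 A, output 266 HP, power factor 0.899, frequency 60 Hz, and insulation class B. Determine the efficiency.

P_out = 266 × 746 = 198436 W
P_in = √3·V_L·I_L·cosφ = 1.732 × 460 × 299 × 0.899 = 214159 W
η = P_out / P_in = 198436 / 214159 = 0.927 = 92.7%

92.7 %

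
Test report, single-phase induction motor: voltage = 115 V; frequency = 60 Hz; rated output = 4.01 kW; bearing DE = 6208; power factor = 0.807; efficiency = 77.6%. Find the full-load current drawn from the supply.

P_out = 4.01 kW = 4010 W
P_in = P_out / η = 4010 / 0.776 = 5168 W
I = P_in / (V·cosφ) = 5168 / (115 × 0.807) = 55.7 A

55.7 A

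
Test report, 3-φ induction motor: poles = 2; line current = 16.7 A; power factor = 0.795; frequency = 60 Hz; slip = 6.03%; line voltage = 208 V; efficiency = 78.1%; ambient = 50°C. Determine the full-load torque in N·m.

10.5 N·m

P_in = √3·V·I·cosφ = 1.732 × 208 × 16.7 × 0.795 = 4783 W
P_out = η·P_in = 0.781 × 4783 = 3736 W
n_s = 120×60/2 = 3600 rpm; n = 3600×(1−0.0603) = 3383 rpm
ω = 2π×3383/60 = 354.3 rad/s
τ = P_out/ω = 3736/354.3 = 10.5 N·m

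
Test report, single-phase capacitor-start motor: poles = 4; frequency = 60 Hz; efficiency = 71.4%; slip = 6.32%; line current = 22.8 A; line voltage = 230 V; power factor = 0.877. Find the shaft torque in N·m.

P_in = V·I·cosφ = 230 × 22.8 × 0.877 = 4599 W
P_out = η·P_in = 0.714 × 4599 = 3284 W
n_s = 120×60/4 = 1800 rpm; n = 1800×(1−0.0632) = 1686 rpm
ω = 2π×1686/60 = 176.6 rad/s
τ = P_out/ω = 3284/176.6 = 18.6 N·m

18.6 N·m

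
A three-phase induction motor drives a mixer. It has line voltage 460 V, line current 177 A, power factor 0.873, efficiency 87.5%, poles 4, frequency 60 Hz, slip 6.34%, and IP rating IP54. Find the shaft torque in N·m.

P_in = √3·V·I·cosφ = 1.732 × 460 × 177 × 0.873 = 123110 W
P_out = η·P_in = 0.875 × 123110 = 107721 W
n_s = 120×60/4 = 1800 rpm; n = 1800×(1−0.0634) = 1686 rpm
ω = 2π×1686/60 = 176.6 rad/s
τ = P_out/ω = 107721/176.6 = 610 N·m

610 N·m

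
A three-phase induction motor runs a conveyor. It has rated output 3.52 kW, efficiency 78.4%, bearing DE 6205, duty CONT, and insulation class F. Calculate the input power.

P_out = 3520 W
P_in = P_out/η = 3520/0.784 = 4490 W = 4.49 kW

4.49 kW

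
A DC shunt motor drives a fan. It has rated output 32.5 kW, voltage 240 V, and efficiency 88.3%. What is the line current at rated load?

153 A

P_out = 32.5 kW = 32500 W
P_in = P_out / η = 32500 / 0.883 = 36806 W
I = P_in / V = 36806 / 240 = 153 A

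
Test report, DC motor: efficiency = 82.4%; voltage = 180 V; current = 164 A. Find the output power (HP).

P_in = V·I = 180 × 164 = 29520 W
P_out = η·P_in = 0.824 × 29520 = 24324 W
= 24324/746 = 32.6 HP

32.6 HP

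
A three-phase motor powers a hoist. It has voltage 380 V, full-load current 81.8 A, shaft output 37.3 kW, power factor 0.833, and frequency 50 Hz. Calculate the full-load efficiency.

83.2 %

P_out = 37.3 kW = 37300 W
P_in = √3·V_L·I_L·cosφ = 1.732 × 380 × 81.8 × 0.833 = 44847 W
η = P_out / P_in = 37300 / 44847 = 0.832 = 83.2%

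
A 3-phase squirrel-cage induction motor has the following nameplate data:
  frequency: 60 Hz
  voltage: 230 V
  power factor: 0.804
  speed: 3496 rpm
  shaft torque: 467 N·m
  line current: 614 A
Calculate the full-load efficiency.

ω = 2π × 3496/60 = 366.1 rad/s; P_out = τω = 467 × 366.1 = 170969 W
P_in = √3·V_L·I_L·cosφ = 1.732 × 230 × 614 × 0.804 = 196653 W
η = P_out / P_in = 170969 / 196653 = 0.869 = 86.9%

86.9 %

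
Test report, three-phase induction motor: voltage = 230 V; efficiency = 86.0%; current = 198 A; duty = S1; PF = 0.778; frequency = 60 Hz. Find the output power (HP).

P_in = √3·V·I·cosφ = 1.732 × 230 × 198 × 0.778 = 61365 W
P_out = η·P_in = 0.86 × 61365 = 52774 W
= 52774/746 = 70.7 HP

70.7 HP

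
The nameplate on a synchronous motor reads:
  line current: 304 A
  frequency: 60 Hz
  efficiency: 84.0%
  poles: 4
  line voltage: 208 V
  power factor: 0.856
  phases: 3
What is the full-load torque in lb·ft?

P_in = √3·V·I·cosφ = 1.732 × 208 × 304 × 0.856 = 93747 W
P_out = η·P_in = 0.84 × 93747 = 78747 W
n = n_s = 120×60/4 = 1800 rpm (synchronous)
ω = 2π×1800/60 = 188.5 rad/s
τ = P_out/ω = 78747/188.5 = 417.8 N·m
In lb·ft: 417.8/1.356 = 308 lb·ft

308 lb·ft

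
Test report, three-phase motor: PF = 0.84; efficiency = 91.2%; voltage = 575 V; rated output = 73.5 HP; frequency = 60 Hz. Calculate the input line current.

71.9 A

P_out = 73.5 × 746 = 54831 W
P_in = P_out / η = 54831 / 0.912 = 60122 W
I_L = P_in / (√3·V_L·cosφ) = 60122 / (1.732 × 575 × 0.84) = 71.9 A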